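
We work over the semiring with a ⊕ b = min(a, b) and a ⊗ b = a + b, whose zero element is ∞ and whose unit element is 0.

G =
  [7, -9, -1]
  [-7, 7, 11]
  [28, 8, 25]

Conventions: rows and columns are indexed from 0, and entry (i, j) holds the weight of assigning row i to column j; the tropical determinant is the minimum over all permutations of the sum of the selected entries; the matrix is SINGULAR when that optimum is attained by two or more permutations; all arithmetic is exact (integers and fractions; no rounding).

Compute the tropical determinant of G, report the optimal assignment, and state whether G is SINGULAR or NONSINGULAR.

σ = (0, 1, 2): 7 + 7 + 25 = 39
σ = (0, 2, 1): 7 + 11 + 8 = 26
σ = (1, 0, 2): (-9) + (-7) + 25 = 9
σ = (1, 2, 0): (-9) + 11 + 28 = 30
σ = (2, 0, 1): (-1) + (-7) + 8 = 0
σ = (2, 1, 0): (-1) + 7 + 28 = 34
Optimal value attained by: σ = (2, 0, 1).
Answer: det⊕(G) = 0; verdict: NONSINGULAR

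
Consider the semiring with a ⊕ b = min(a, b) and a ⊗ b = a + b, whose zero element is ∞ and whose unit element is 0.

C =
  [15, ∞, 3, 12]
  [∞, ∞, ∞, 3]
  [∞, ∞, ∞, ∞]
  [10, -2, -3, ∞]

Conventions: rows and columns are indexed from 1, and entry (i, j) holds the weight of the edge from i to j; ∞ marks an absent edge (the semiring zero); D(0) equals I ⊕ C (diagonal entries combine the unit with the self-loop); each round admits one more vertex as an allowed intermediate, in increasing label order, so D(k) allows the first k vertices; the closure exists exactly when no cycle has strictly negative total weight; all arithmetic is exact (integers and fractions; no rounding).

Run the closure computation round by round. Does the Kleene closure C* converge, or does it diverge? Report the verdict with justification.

D(0):
  [0, ∞, 3, 12]
  [∞, 0, ∞, 3]
  [∞, ∞, 0, ∞]
  [10, -2, -3, 0]
D(1):
  [0, ∞, 3, 12]
  [∞, 0, ∞, 3]
  [∞, ∞, 0, ∞]
  [10, -2, -3, 0]
D(2):
  [0, ∞, 3, 12]
  [∞, 0, ∞, 3]
  [∞, ∞, 0, ∞]
  [10, -2, -3, 0]
D(3):
  [0, ∞, 3, 12]
  [∞, 0, ∞, 3]
  [∞, ∞, 0, ∞]
  [10, -2, -3, 0]
D(4):
  [0, 10, 3, 12]
  [13, 0, 0, 3]
  [∞, ∞, 0, ∞]
  [10, -2, -3, 0]
Key observation: every diagonal entry stays at the unit through all rounds, so no improving cycle exists.
Answer: CONVERGES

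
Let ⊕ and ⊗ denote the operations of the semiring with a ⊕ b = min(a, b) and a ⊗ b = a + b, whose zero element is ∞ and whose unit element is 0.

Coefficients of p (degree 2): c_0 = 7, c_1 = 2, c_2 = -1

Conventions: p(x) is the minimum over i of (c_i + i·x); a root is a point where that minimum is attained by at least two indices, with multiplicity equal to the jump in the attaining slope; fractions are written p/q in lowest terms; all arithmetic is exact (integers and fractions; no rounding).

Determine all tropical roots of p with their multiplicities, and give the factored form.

hull edge (i=0, c=7) to (i=1, c=2): slope -5, span 1
hull edge (i=1, c=2) to (i=2, c=-1): slope -3, span 1
Factored form: p(x) = -1 ⊗ (x ⊕ 3) ⊗ (x ⊕ 5)
Answer: roots = 3 (mult 1), 5 (mult 1)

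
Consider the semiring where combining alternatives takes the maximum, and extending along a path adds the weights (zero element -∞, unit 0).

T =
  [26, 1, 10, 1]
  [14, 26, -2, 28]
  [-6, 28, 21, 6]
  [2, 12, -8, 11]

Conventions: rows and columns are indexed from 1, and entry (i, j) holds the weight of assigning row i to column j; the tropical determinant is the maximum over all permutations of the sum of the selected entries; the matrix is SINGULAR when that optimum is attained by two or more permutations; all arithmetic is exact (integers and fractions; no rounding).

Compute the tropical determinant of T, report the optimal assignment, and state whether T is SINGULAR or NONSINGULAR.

σ = (1, 2, 3, 4): 26 + 26 + 21 + 11 = 84
σ = (1, 2, 4, 3): 26 + 26 + 6 + (-8) = 50
σ = (1, 3, 2, 4): 26 + (-2) + 28 + 11 = 63
σ = (1, 3, 4, 2): 26 + (-2) + 6 + 12 = 42
σ = (1, 4, 2, 3): 26 + 28 + 28 + (-8) = 74
σ = (1, 4, 3, 2): 26 + 28 + 21 + 12 = 87
σ = (2, 1, 3, 4): 1 + 14 + 21 + 11 = 47
σ = (2, 1, 4, 3): 1 + 14 + 6 + (-8) = 13
σ = (2, 3, 1, 4): 1 + (-2) + (-6) + 11 = 4
σ = (2, 3, 4, 1): 1 + (-2) + 6 + 2 = 7
σ = (2, 4, 1, 3): 1 + 28 + (-6) + (-8) = 15
σ = (2, 4, 3, 1): 1 + 28 + 21 + 2 = 52
σ = (3, 1, 2, 4): 10 + 14 + 28 + 11 = 63
σ = (3, 1, 4, 2): 10 + 14 + 6 + 12 = 42
σ = (3, 2, 1, 4): 10 + 26 + (-6) + 11 = 41
σ = (3, 2, 4, 1): 10 + 26 + 6 + 2 = 44
σ = (3, 4, 1, 2): 10 + 28 + (-6) + 12 = 44
σ = (3, 4, 2, 1): 10 + 28 + 28 + 2 = 68
σ = (4, 1, 2, 3): 1 + 14 + 28 + (-8) = 35
σ = (4, 1, 3, 2): 1 + 14 + 21 + 12 = 48
σ = (4, 2, 1, 3): 1 + 26 + (-6) + (-8) = 13
σ = (4, 2, 3, 1): 1 + 26 + 21 + 2 = 50
σ = (4, 3, 1, 2): 1 + (-2) + (-6) + 12 = 5
σ = (4, 3, 2, 1): 1 + (-2) + 28 + 2 = 29
Optimal value attained by: σ = (1, 4, 3, 2).
Answer: det⊕(T) = 87; verdict: NONSINGULAR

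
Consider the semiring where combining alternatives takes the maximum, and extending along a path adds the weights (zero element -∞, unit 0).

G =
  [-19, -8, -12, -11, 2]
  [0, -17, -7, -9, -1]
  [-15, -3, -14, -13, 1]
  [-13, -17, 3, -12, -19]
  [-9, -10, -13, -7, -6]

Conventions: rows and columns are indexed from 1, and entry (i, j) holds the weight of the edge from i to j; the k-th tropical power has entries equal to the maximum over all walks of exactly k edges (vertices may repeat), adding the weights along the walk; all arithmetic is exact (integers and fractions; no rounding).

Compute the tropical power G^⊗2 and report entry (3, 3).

G^⊗2:
  [-7, -8, -8, -5, -4]
  [-10, -8, -6, -8, 2]
  [-3, -9, -10, -6, -4]
  [-12, 0, -9, -10, 4]
  [-10, -16, -4, -13, -7]
Key observation: the optimum is the walk 3->2->3, with weight (-3) + (-7) = -10.
Optimal value attained by: walk 3->2->3.
Answer: (G^⊗2)[3][3] = -10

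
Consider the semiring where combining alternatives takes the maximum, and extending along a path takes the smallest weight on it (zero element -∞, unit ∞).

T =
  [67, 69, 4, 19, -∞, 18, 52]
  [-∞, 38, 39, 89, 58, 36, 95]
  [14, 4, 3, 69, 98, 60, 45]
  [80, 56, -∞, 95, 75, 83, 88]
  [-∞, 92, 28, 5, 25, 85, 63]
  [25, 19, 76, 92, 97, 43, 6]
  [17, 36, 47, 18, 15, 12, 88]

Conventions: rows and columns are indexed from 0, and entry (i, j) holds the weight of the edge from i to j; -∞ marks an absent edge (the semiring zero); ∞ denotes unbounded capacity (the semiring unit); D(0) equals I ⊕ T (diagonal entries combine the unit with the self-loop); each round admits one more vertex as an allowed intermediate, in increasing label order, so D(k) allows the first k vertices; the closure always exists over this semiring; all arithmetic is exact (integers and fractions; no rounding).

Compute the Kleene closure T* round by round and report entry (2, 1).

D(0):
  [∞, 69, 4, 19, -∞, 18, 52]
  [-∞, ∞, 39, 89, 58, 36, 95]
  [14, 4, ∞, 69, 98, 60, 45]
  [80, 56, -∞, ∞, 75, 83, 88]
  [-∞, 92, 28, 5, ∞, 85, 63]
  [25, 19, 76, 92, 97, ∞, 6]
  [17, 36, 47, 18, 15, 12, ∞]
D(1):
  [∞, 69, 4, 19, -∞, 18, 52]
  [-∞, ∞, 39, 89, 58, 36, 95]
  [14, 14, ∞, 69, 98, 60, 45]
  [80, 69, 4, ∞, 75, 83, 88]
  [-∞, 92, 28, 5, ∞, 85, 63]
  [25, 25, 76, 92, 97, ∞, 25]
  [17, 36, 47, 18, 15, 17, ∞]
D(2):
  [∞, 69, 39, 69, 58, 36, 69]
  [-∞, ∞, 39, 89, 58, 36, 95]
  [14, 14, ∞, 69, 98, 60, 45]
  [80, 69, 39, ∞, 75, 83, 88]
  [-∞, 92, 39, 89, ∞, 85, 92]
  [25, 25, 76, 92, 97, ∞, 25]
  [17, 36, 47, 36, 36, 36, ∞]
D(3):
  [∞, 69, 39, 69, 58, 39, 69]
  [14, ∞, 39, 89, 58, 39, 95]
  [14, 14, ∞, 69, 98, 60, 45]
  [80, 69, 39, ∞, 75, 83, 88]
  [14, 92, 39, 89, ∞, 85, 92]
  [25, 25, 76, 92, 97, ∞, 45]
  [17, 36, 47, 47, 47, 47, ∞]
D(4):
  [∞, 69, 39, 69, 69, 69, 69]
  [80, ∞, 39, 89, 75, 83, 95]
  [69, 69, ∞, 69, 98, 69, 69]
  [80, 69, 39, ∞, 75, 83, 88]
  [80, 92, 39, 89, ∞, 85, 92]
  [80, 69, 76, 92, 97, ∞, 88]
  [47, 47, 47, 47, 47, 47, ∞]
D(5):
  [∞, 69, 39, 69, 69, 69, 69]
  [80, ∞, 39, 89, 75, 83, 95]
  [80, 92, ∞, 89, 98, 85, 92]
  [80, 75, 39, ∞, 75, 83, 88]
  [80, 92, 39, 89, ∞, 85, 92]
  [80, 92, 76, 92, 97, ∞, 92]
  [47, 47, 47, 47, 47, 47, ∞]
D(6):
  [∞, 69, 69, 69, 69, 69, 69]
  [80, ∞, 76, 89, 83, 83, 95]
  [80, 92, ∞, 89, 98, 85, 92]
  [80, 83, 76, ∞, 83, 83, 88]
  [80, 92, 76, 89, ∞, 85, 92]
  [80, 92, 76, 92, 97, ∞, 92]
  [47, 47, 47, 47, 47, 47, ∞]
D(7):
  [∞, 69, 69, 69, 69, 69, 69]
  [80, ∞, 76, 89, 83, 83, 95]
  [80, 92, ∞, 89, 98, 85, 92]
  [80, 83, 76, ∞, 83, 83, 88]
  [80, 92, 76, 89, ∞, 85, 92]
  [80, 92, 76, 92, 97, ∞, 92]
  [47, 47, 47, 47, 47, 47, ∞]
Answer: T*[2][1] = 92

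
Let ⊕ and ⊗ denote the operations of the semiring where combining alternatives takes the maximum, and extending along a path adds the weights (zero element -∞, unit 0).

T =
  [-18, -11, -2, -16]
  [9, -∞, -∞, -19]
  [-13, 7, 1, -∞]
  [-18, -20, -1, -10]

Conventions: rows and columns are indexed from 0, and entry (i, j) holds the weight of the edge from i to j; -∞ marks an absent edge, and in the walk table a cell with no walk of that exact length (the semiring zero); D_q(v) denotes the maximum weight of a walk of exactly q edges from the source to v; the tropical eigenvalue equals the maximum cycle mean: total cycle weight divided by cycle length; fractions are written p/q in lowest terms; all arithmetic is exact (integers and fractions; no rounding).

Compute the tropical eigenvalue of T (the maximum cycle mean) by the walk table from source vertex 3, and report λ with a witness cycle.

q=0: [-∞, -∞, -∞, 0]
q=1: [-18, -20, -1, -10]
q=2: [-11, 6, 0, -20]
q=3: [15, 7, 1, -13]
q=4: [16, 8, 13, -1]
Optimal cycle mean attained by: cycle 0->2->1->0, total (-2) + 7 + 9, length 3.
Answer: λ = 14/3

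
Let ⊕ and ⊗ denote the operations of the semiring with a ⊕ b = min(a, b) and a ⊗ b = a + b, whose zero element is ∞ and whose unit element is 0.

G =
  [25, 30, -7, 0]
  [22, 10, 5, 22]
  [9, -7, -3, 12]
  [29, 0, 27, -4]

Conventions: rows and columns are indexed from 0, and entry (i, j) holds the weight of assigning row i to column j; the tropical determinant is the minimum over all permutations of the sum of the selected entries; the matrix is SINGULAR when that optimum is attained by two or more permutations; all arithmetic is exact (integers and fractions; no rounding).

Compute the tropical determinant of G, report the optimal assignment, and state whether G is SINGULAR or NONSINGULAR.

σ = (0, 1, 2, 3): 25 + 10 + (-3) + (-4) = 28
σ = (0, 1, 3, 2): 25 + 10 + 12 + 27 = 74
σ = (0, 2, 1, 3): 25 + 5 + (-7) + (-4) = 19
σ = (0, 2, 3, 1): 25 + 5 + 12 + 0 = 42
σ = (0, 3, 1, 2): 25 + 22 + (-7) + 27 = 67
σ = (0, 3, 2, 1): 25 + 22 + (-3) + 0 = 44
σ = (1, 0, 2, 3): 30 + 22 + (-3) + (-4) = 45
σ = (1, 0, 3, 2): 30 + 22 + 12 + 27 = 91
σ = (1, 2, 0, 3): 30 + 5 + 9 + (-4) = 40
σ = (1, 2, 3, 0): 30 + 5 + 12 + 29 = 76
σ = (1, 3, 0, 2): 30 + 22 + 9 + 27 = 88
σ = (1, 3, 2, 0): 30 + 22 + (-3) + 29 = 78
σ = (2, 0, 1, 3): (-7) + 22 + (-7) + (-4) = 4
σ = (2, 0, 3, 1): (-7) + 22 + 12 + 0 = 27
σ = (2, 1, 0, 3): (-7) + 10 + 9 + (-4) = 8
σ = (2, 1, 3, 0): (-7) + 10 + 12 + 29 = 44
σ = (2, 3, 0, 1): (-7) + 22 + 9 + 0 = 24
σ = (2, 3, 1, 0): (-7) + 22 + (-7) + 29 = 37
σ = (3, 0, 1, 2): 0 + 22 + (-7) + 27 = 42
σ = (3, 0, 2, 1): 0 + 22 + (-3) + 0 = 19
σ = (3, 1, 0, 2): 0 + 10 + 9 + 27 = 46
σ = (3, 1, 2, 0): 0 + 10 + (-3) + 29 = 36
σ = (3, 2, 0, 1): 0 + 5 + 9 + 0 = 14
σ = (3, 2, 1, 0): 0 + 5 + (-7) + 29 = 27
Optimal value attained by: σ = (2, 0, 1, 3).
Answer: det⊕(G) = 4; verdict: NONSINGULAR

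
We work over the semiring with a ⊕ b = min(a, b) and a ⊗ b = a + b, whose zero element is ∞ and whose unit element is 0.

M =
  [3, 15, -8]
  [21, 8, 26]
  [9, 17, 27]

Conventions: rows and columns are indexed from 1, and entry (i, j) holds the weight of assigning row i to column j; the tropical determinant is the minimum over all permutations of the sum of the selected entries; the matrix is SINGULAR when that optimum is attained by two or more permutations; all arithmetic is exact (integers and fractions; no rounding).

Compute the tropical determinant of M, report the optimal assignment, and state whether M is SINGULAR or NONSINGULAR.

σ = (1, 2, 3): 3 + 8 + 27 = 38
σ = (1, 3, 2): 3 + 26 + 17 = 46
σ = (2, 1, 3): 15 + 21 + 27 = 63
σ = (2, 3, 1): 15 + 26 + 9 = 50
σ = (3, 1, 2): (-8) + 21 + 17 = 30
σ = (3, 2, 1): (-8) + 8 + 9 = 9
Optimal value attained by: σ = (3, 2, 1).
Answer: det⊕(M) = 9; verdict: NONSINGULAR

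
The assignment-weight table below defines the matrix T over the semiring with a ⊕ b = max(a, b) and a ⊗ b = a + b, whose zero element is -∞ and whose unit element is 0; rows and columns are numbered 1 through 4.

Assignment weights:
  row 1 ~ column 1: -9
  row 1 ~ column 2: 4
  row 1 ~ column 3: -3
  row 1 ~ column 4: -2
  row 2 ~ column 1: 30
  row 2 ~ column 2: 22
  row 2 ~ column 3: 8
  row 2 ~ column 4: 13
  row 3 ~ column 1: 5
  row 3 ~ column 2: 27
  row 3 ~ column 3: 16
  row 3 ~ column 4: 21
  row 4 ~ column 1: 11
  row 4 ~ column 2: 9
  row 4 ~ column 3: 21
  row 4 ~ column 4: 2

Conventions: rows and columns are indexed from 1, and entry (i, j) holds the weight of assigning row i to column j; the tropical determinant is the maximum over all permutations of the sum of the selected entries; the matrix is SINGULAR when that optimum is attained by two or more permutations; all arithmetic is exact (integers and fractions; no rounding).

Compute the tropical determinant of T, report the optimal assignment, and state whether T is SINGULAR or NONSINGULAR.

σ = (1, 2, 3, 4): (-9) + 22 + 16 + 2 = 31
σ = (1, 2, 4, 3): (-9) + 22 + 21 + 21 = 55
σ = (1, 3, 2, 4): (-9) + 8 + 27 + 2 = 28
σ = (1, 3, 4, 2): (-9) + 8 + 21 + 9 = 29
σ = (1, 4, 2, 3): (-9) + 13 + 27 + 21 = 52
σ = (1, 4, 3, 2): (-9) + 13 + 16 + 9 = 29
σ = (2, 1, 3, 4): 4 + 30 + 16 + 2 = 52
σ = (2, 1, 4, 3): 4 + 30 + 21 + 21 = 76
σ = (2, 3, 1, 4): 4 + 8 + 5 + 2 = 19
σ = (2, 3, 4, 1): 4 + 8 + 21 + 11 = 44
σ = (2, 4, 1, 3): 4 + 13 + 5 + 21 = 43
σ = (2, 4, 3, 1): 4 + 13 + 16 + 11 = 44
σ = (3, 1, 2, 4): (-3) + 30 + 27 + 2 = 56
σ = (3, 1, 4, 2): (-3) + 30 + 21 + 9 = 57
σ = (3, 2, 1, 4): (-3) + 22 + 5 + 2 = 26
σ = (3, 2, 4, 1): (-3) + 22 + 21 + 11 = 51
σ = (3, 4, 1, 2): (-3) + 13 + 5 + 9 = 24
σ = (3, 4, 2, 1): (-3) + 13 + 27 + 11 = 48
σ = (4, 1, 2, 3): (-2) + 30 + 27 + 21 = 76
σ = (4, 1, 3, 2): (-2) + 30 + 16 + 9 = 53
σ = (4, 2, 1, 3): (-2) + 22 + 5 + 21 = 46
σ = (4, 2, 3, 1): (-2) + 22 + 16 + 11 = 47
σ = (4, 3, 1, 2): (-2) + 8 + 5 + 9 = 20
σ = (4, 3, 2, 1): (-2) + 8 + 27 + 11 = 44
Optimal value attained by: σ = (2, 1, 4, 3).
Answer: det⊕(T) = 76; verdict: SINGULAR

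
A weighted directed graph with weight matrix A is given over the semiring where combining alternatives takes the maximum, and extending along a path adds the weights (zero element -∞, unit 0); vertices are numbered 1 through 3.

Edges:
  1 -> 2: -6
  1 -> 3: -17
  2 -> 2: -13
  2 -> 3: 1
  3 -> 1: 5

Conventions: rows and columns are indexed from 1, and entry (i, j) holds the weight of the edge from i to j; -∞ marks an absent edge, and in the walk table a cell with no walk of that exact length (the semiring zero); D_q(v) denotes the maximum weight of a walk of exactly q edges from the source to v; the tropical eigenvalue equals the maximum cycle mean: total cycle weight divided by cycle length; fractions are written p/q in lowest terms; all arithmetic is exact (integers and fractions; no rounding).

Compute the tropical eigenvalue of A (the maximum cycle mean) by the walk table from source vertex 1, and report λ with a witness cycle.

q=0: [0, -∞, -∞]
q=1: [-∞, -6, -17]
q=2: [-12, -19, -5]
q=3: [0, -18, -18]
Optimal cycle mean attained by: cycle 1->2->3->1, total (-6) + 1 + 5, length 3.
Answer: λ = 0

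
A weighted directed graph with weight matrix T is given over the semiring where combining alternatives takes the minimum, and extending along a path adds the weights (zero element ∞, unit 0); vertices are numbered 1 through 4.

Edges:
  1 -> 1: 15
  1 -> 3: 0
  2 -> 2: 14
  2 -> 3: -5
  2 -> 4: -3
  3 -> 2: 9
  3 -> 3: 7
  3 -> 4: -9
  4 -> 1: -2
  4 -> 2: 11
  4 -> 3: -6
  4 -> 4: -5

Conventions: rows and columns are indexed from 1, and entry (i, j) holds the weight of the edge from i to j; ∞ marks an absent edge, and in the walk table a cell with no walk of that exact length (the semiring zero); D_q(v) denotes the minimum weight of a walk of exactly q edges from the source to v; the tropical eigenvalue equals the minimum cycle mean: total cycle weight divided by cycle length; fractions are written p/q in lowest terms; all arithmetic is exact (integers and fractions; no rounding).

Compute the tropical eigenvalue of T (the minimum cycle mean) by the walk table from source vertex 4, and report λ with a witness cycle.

q=0: [∞, ∞, ∞, 0]
q=1: [-2, 11, -6, -5]
q=2: [-7, 3, -11, -15]
q=3: [-17, -4, -21, -20]
q=4: [-22, -12, -26, -30]
Optimal cycle mean attained by: cycle 3->4->3, total (-9) + (-6), length 2.
Answer: λ = -15/2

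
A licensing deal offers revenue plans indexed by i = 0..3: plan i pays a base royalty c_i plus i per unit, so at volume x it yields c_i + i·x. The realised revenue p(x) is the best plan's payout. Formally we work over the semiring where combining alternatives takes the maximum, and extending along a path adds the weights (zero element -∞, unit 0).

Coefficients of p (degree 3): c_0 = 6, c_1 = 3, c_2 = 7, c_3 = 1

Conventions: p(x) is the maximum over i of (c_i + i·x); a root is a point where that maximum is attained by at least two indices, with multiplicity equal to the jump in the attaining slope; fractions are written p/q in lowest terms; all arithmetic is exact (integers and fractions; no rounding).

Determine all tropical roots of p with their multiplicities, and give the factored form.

hull edge (i=0, c=6) to (i=2, c=7): slope 1/2, span 2
hull edge (i=2, c=7) to (i=3, c=1): slope -6, span 1
Factored form: p(x) = 1 ⊗ (x ⊕ (-1/2)) ⊗ (x ⊕ (-1/2)) ⊗ (x ⊕ 6)
Answer: roots = -1/2 (mult 2), 6 (mult 1)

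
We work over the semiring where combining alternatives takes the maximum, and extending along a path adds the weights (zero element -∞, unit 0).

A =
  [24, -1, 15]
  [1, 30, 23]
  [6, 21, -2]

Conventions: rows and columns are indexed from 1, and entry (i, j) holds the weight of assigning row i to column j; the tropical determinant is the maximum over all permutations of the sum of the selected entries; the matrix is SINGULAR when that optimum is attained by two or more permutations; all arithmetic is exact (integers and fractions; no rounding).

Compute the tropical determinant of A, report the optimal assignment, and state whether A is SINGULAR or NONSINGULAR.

σ = (1, 2, 3): 24 + 30 + (-2) = 52
σ = (1, 3, 2): 24 + 23 + 21 = 68
σ = (2, 1, 3): (-1) + 1 + (-2) = -2
σ = (2, 3, 1): (-1) + 23 + 6 = 28
σ = (3, 1, 2): 15 + 1 + 21 = 37
σ = (3, 2, 1): 15 + 30 + 6 = 51
Optimal value attained by: σ = (1, 3, 2).
Answer: det⊕(A) = 68; verdict: NONSINGULAR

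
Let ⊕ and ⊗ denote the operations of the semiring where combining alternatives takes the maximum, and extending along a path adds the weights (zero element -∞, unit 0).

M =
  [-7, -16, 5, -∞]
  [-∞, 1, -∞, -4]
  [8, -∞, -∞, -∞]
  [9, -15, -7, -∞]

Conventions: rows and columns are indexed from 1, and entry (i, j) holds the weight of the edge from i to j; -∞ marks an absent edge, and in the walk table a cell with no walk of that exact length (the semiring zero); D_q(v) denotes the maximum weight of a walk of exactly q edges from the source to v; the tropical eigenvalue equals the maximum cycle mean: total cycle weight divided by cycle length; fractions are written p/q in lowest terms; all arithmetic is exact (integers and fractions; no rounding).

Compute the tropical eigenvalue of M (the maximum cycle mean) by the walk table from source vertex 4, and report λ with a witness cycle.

q=0: [-∞, -∞, -∞, 0]
q=1: [9, -15, -7, -∞]
q=2: [2, -7, 14, -19]
q=3: [22, -6, 7, -11]
q=4: [15, 6, 27, -10]
Optimal cycle mean attained by: cycle 1->3->1, total 5 + 8, length 2.
Answer: λ = 13/2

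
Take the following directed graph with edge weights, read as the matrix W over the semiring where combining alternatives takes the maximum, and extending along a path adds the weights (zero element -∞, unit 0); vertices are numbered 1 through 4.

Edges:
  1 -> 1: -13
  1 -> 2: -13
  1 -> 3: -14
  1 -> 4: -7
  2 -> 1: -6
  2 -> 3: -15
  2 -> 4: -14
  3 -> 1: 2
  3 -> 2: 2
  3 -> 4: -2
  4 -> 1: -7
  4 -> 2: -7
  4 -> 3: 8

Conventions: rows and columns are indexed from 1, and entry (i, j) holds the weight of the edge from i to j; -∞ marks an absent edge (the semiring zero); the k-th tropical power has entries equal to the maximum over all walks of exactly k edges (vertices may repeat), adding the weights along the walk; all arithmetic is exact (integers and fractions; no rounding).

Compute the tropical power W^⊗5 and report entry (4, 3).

W^⊗2:
  [-12, -12, 1, -16]
  [-13, -13, -6, -13]
  [-4, -9, 6, -5]
  [10, 10, -21, 6]
W^⊗3:
  [3, 3, -8, -1]
  [-4, -4, -5, -8]
  [8, 8, 3, 4]
  [4, -1, 14, 3]
W^⊗4:
  [-3, -6, 7, -4]
  [-3, -3, 0, -7]
  [5, 5, 12, 1]
  [16, 16, 11, 12]
W^⊗5:
  [9, 9, 4, 5]
  [2, 2, 1, -2]
  [14, 14, 9, 10]
  [13, 13, 20, 9]
Key observation: the optimum is the walk 4->3->4->3->4->3, with weight 8 + (-2) + 8 + (-2) + 8 = 20.
Optimal value attained by: walk 4->3->4->3->4->3.
Answer: (W^⊗5)[4][3] = 20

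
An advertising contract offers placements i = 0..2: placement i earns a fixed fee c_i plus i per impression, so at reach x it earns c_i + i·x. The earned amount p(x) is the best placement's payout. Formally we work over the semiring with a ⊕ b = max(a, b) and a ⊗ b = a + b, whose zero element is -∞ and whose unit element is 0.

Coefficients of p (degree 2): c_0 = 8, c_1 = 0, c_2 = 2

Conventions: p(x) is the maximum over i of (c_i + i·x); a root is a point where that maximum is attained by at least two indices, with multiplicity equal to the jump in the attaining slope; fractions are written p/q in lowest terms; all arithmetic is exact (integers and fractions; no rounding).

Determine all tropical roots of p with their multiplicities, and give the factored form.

hull edge (i=0, c=8) to (i=2, c=2): slope -3, span 2
Factored form: p(x) = 2 ⊗ (x ⊕ 3) ⊗ (x ⊕ 3)
Answer: roots = 3 (mult 2)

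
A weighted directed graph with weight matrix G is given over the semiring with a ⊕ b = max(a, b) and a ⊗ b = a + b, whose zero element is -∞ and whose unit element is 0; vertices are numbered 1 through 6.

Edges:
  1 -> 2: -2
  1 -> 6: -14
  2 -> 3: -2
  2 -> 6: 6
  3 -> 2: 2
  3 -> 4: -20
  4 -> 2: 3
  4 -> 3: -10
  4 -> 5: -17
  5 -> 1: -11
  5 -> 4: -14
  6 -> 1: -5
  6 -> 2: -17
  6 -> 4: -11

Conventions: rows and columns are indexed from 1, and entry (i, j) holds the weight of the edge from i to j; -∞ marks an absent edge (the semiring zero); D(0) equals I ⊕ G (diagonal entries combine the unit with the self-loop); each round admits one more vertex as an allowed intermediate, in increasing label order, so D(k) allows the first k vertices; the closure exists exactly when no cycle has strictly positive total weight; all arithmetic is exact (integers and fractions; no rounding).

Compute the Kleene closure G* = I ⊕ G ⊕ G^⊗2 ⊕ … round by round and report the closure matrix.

D(0):
  [0, -2, -∞, -∞, -∞, -14]
  [-∞, 0, -2, -∞, -∞, 6]
  [-∞, 2, 0, -20, -∞, -∞]
  [-∞, 3, -10, 0, -17, -∞]
  [-11, -∞, -∞, -14, 0, -∞]
  [-5, -17, -∞, -11, -∞, 0]
D(1):
  [0, -2, -∞, -∞, -∞, -14]
  [-∞, 0, -2, -∞, -∞, 6]
  [-∞, 2, 0, -20, -∞, -∞]
  [-∞, 3, -10, 0, -17, -∞]
  [-11, -13, -∞, -14, 0, -25]
  [-5, -7, -∞, -11, -∞, 0]
D(2):
  [0, -2, -4, -∞, -∞, 4]
  [-∞, 0, -2, -∞, -∞, 6]
  [-∞, 2, 0, -20, -∞, 8]
  [-∞, 3, 1, 0, -17, 9]
  [-11, -13, -15, -14, 0, -7]
  [-5, -7, -9, -11, -∞, 0]
D(3):
  [0, -2, -4, -24, -∞, 4]
  [-∞, 0, -2, -22, -∞, 6]
  [-∞, 2, 0, -20, -∞, 8]
  [-∞, 3, 1, 0, -17, 9]
  [-11, -13, -15, -14, 0, -7]
  [-5, -7, -9, -11, -∞, 0]
D(4):
  [0, -2, -4, -24, -41, 4]
  [-∞, 0, -2, -22, -39, 6]
  [-∞, 2, 0, -20, -37, 8]
  [-∞, 3, 1, 0, -17, 9]
  [-11, -11, -13, -14, 0, -5]
  [-5, -7, -9, -11, -28, 0]
D(5):
  [0, -2, -4, -24, -41, 4]
  [-50, 0, -2, -22, -39, 6]
  [-48, 2, 0, -20, -37, 8]
  [-28, 3, 1, 0, -17, 9]
  [-11, -11, -13, -14, 0, -5]
  [-5, -7, -9, -11, -28, 0]
D(6):
  [0, -2, -4, -7, -24, 4]
  [1, 0, -2, -5, -22, 6]
  [3, 2, 0, -3, -20, 8]
  [4, 3, 1, 0, -17, 9]
  [-10, -11, -13, -14, 0, -5]
  [-5, -7, -9, -11, -28, 0]
Answer: G* = [[0, -2, -4, -7, -24, 4], [1, 0, -2, -5, -22, 6], [3, 2, 0, -3, -20, 8], [4, 3, 1, 0, -17, 9], [-10, -11, -13, -14, 0, -5], [-5, -7, -9, -11, -28, 0]]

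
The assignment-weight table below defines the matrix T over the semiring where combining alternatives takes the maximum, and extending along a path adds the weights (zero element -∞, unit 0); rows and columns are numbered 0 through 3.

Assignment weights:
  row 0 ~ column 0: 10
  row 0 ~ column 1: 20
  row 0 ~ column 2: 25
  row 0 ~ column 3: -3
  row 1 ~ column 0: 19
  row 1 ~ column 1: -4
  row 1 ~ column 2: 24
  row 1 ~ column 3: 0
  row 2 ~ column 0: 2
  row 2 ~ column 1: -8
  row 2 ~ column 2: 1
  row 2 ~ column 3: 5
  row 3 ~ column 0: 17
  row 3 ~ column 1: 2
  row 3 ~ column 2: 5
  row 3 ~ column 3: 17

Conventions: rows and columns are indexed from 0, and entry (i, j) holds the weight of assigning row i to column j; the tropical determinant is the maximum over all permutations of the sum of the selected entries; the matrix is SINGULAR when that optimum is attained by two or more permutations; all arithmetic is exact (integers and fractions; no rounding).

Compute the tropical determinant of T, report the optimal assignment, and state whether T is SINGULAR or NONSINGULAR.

σ = (0, 1, 2, 3): 10 + (-4) + 1 + 17 = 24
σ = (0, 1, 3, 2): 10 + (-4) + 5 + 5 = 16
σ = (0, 2, 1, 3): 10 + 24 + (-8) + 17 = 43
σ = (0, 2, 3, 1): 10 + 24 + 5 + 2 = 41
σ = (0, 3, 1, 2): 10 + 0 + (-8) + 5 = 7
σ = (0, 3, 2, 1): 10 + 0 + 1 + 2 = 13
σ = (1, 0, 2, 3): 20 + 19 + 1 + 17 = 57
σ = (1, 0, 3, 2): 20 + 19 + 5 + 5 = 49
σ = (1, 2, 0, 3): 20 + 24 + 2 + 17 = 63
σ = (1, 2, 3, 0): 20 + 24 + 5 + 17 = 66
σ = (1, 3, 0, 2): 20 + 0 + 2 + 5 = 27
σ = (1, 3, 2, 0): 20 + 0 + 1 + 17 = 38
σ = (2, 0, 1, 3): 25 + 19 + (-8) + 17 = 53
σ = (2, 0, 3, 1): 25 + 19 + 5 + 2 = 51
σ = (2, 1, 0, 3): 25 + (-4) + 2 + 17 = 40
σ = (2, 1, 3, 0): 25 + (-4) + 5 + 17 = 43
σ = (2, 3, 0, 1): 25 + 0 + 2 + 2 = 29
σ = (2, 3, 1, 0): 25 + 0 + (-8) + 17 = 34
σ = (3, 0, 1, 2): (-3) + 19 + (-8) + 5 = 13
σ = (3, 0, 2, 1): (-3) + 19 + 1 + 2 = 19
σ = (3, 1, 0, 2): (-3) + (-4) + 2 + 5 = 0
σ = (3, 1, 2, 0): (-3) + (-4) + 1 + 17 = 11
σ = (3, 2, 0, 1): (-3) + 24 + 2 + 2 = 25
σ = (3, 2, 1, 0): (-3) + 24 + (-8) + 17 = 30
Optimal value attained by: σ = (1, 2, 3, 0).
Answer: det⊕(T) = 66; verdict: NONSINGULAR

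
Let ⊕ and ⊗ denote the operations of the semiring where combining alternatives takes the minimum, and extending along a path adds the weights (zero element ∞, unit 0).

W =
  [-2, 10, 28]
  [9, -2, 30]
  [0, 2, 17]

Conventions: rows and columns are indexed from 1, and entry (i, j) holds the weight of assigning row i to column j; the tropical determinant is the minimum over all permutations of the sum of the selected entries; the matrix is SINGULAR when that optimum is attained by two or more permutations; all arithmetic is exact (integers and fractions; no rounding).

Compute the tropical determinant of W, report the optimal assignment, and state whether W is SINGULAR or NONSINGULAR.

σ = (1, 2, 3): (-2) + (-2) + 17 = 13
σ = (1, 3, 2): (-2) + 30 + 2 = 30
σ = (2, 1, 3): 10 + 9 + 17 = 36
σ = (2, 3, 1): 10 + 30 + 0 = 40
σ = (3, 1, 2): 28 + 9 + 2 = 39
σ = (3, 2, 1): 28 + (-2) + 0 = 26
Optimal value attained by: σ = (1, 2, 3).
Answer: det⊕(W) = 13; verdict: NONSINGULAR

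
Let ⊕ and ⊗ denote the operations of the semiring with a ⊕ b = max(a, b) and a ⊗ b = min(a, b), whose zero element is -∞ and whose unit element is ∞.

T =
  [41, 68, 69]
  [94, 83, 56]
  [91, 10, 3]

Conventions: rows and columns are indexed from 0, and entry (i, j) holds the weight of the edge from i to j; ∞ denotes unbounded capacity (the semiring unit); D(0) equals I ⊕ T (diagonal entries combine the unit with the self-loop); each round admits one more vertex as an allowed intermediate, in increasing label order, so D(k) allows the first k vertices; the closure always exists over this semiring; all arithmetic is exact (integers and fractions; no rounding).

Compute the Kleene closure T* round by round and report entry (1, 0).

D(0):
  [∞, 68, 69]
  [94, ∞, 56]
  [91, 10, ∞]
D(1):
  [∞, 68, 69]
  [94, ∞, 69]
  [91, 68, ∞]
D(2):
  [∞, 68, 69]
  [94, ∞, 69]
  [91, 68, ∞]
D(3):
  [∞, 68, 69]
  [94, ∞, 69]
  [91, 68, ∞]
Answer: T*[1][0] = 94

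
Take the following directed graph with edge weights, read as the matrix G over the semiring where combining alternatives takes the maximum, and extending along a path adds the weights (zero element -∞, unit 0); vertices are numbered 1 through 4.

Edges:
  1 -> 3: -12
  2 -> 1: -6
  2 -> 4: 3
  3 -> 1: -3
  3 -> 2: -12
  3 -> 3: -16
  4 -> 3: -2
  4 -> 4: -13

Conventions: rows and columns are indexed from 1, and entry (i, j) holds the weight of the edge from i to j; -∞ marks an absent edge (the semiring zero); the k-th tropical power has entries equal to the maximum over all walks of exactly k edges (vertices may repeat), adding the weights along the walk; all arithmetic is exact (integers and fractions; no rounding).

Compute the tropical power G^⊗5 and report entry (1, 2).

G^⊗2:
  [-15, -24, -28, -∞]
  [-∞, -∞, 1, -10]
  [-18, -28, -15, -9]
  [-5, -14, -15, -26]
G^⊗3:
  [-30, -40, -27, -21]
  [-2, -11, -12, -23]
  [-18, -27, -11, -22]
  [-18, -27, -17, -11]
G^⊗4:
  [-30, -39, -23, -34]
  [-15, -24, -14, -8]
  [-14, -23, -24, -24]
  [-20, -29, -13, -24]
G^⊗5:
  [-26, -35, -36, -36]
  [-17, -26, -10, -21]
  [-27, -36, -26, -20]
  [-16, -25, -26, -26]
Key observation: the optimum is the walk 1->3->2->4->3->2, with weight (-12) + (-12) + 3 + (-2) + (-12) = -35.
Optimal value attained by: walk 1->3->2->4->3->2.
Answer: (G^⊗5)[1][2] = -35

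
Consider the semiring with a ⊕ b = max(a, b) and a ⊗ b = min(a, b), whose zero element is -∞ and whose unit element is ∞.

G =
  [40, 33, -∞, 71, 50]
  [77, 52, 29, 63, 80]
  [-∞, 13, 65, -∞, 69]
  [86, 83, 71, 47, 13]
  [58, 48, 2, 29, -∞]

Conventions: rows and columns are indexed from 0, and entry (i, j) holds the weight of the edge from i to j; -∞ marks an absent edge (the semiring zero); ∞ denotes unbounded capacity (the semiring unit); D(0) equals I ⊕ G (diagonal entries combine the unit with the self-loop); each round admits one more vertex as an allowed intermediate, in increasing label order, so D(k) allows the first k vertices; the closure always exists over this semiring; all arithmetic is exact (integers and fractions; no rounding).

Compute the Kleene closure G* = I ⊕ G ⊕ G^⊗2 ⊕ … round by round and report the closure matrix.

D(0):
  [∞, 33, -∞, 71, 50]
  [77, ∞, 29, 63, 80]
  [-∞, 13, ∞, -∞, 69]
  [86, 83, 71, ∞, 13]
  [58, 48, 2, 29, ∞]
D(1):
  [∞, 33, -∞, 71, 50]
  [77, ∞, 29, 71, 80]
  [-∞, 13, ∞, -∞, 69]
  [86, 83, 71, ∞, 50]
  [58, 48, 2, 58, ∞]
D(2):
  [∞, 33, 29, 71, 50]
  [77, ∞, 29, 71, 80]
  [13, 13, ∞, 13, 69]
  [86, 83, 71, ∞, 80]
  [58, 48, 29, 58, ∞]
D(3):
  [∞, 33, 29, 71, 50]
  [77, ∞, 29, 71, 80]
  [13, 13, ∞, 13, 69]
  [86, 83, 71, ∞, 80]
  [58, 48, 29, 58, ∞]
D(4):
  [∞, 71, 71, 71, 71]
  [77, ∞, 71, 71, 80]
  [13, 13, ∞, 13, 69]
  [86, 83, 71, ∞, 80]
  [58, 58, 58, 58, ∞]
D(5):
  [∞, 71, 71, 71, 71]
  [77, ∞, 71, 71, 80]
  [58, 58, ∞, 58, 69]
  [86, 83, 71, ∞, 80]
  [58, 58, 58, 58, ∞]
Answer: G* = [[∞, 71, 71, 71, 71], [77, ∞, 71, 71, 80], [58, 58, ∞, 58, 69], [86, 83, 71, ∞, 80], [58, 58, 58, 58, ∞]]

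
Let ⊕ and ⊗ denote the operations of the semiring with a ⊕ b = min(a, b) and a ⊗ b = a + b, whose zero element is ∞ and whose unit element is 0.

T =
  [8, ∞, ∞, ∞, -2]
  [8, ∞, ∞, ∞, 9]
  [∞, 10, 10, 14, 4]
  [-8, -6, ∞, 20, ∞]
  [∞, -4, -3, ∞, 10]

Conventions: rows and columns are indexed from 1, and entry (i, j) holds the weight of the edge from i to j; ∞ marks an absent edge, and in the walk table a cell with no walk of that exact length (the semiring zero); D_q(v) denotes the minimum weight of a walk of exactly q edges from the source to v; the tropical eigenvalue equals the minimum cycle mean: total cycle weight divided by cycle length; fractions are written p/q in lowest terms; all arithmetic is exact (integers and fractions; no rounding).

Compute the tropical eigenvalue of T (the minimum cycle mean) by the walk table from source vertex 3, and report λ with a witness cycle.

q=0: [∞, ∞, 0, ∞, ∞]
q=1: [∞, 10, 10, 14, 4]
q=2: [6, 0, 1, 24, 14]
q=3: [8, 10, 11, 15, 4]
q=4: [7, 0, 1, 25, 6]
q=5: [8, 2, 3, 15, 5]
Optimal cycle mean attained by: cycle 1->5->3->4->1, total (-2) + (-3) + 14 + (-8), length 4.
Answer: λ = 1/4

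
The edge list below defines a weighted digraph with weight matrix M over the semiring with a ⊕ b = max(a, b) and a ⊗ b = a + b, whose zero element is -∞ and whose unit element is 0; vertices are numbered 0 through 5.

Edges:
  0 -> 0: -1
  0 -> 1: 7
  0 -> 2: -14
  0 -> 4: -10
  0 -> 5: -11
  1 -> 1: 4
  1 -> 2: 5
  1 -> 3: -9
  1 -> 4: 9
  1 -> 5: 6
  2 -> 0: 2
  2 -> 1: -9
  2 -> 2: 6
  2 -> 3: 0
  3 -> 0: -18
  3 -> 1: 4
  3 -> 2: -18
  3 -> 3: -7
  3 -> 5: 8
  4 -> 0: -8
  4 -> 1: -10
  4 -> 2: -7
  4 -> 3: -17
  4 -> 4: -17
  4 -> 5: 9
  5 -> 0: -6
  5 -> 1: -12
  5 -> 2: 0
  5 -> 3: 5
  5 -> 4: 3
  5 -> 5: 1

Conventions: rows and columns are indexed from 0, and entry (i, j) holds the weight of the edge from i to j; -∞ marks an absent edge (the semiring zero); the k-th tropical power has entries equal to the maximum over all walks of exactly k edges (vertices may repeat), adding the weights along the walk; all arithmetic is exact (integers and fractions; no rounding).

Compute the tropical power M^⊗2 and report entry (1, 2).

M^⊗2:
  [-2, 11, 12, -2, 16, 13]
  [7, 8, 11, 11, 13, 18]
  [8, 9, 12, 6, 0, 8]
  [2, 8, 9, 13, 13, 10]
  [3, -1, 9, 14, 12, 10]
  [2, 9, 6, 6, 4, 13]
Key observation: the optimum is the walk 1->2->2, with weight 5 + 6 = 11.
Optimal value attained by: walk 1->2->2.
Answer: (M^⊗2)[1][2] = 11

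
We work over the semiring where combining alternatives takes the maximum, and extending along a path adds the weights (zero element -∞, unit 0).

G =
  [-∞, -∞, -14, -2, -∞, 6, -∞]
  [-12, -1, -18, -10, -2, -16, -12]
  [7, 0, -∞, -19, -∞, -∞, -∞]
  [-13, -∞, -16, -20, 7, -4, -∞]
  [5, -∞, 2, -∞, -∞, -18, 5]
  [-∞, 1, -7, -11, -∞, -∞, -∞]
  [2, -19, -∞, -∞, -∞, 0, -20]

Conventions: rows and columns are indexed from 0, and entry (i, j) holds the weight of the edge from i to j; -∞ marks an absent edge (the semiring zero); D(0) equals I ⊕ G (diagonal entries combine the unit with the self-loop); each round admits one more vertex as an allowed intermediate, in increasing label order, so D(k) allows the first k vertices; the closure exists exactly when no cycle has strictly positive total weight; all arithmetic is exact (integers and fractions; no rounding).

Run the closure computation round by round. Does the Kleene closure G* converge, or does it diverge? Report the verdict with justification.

D(0):
  [0, -∞, -14, -2, -∞, 6, -∞]
  [-12, 0, -18, -10, -2, -16, -12]
  [7, 0, 0, -19, -∞, -∞, -∞]
  [-13, -∞, -16, 0, 7, -4, -∞]
  [5, -∞, 2, -∞, 0, -18, 5]
  [-∞, 1, -7, -11, -∞, 0, -∞]
  [2, -19, -∞, -∞, -∞, 0, 0]
D(1):
  [0, -∞, -14, -2, -∞, 6, -∞]
  [-12, 0, -18, -10, -2, -6, -12]
  [7, 0, 0, 5, -∞, 13, -∞]
  [-13, -∞, -16, 0, 7, -4, -∞]
  [5, -∞, 2, 3, 0, 11, 5]
  [-∞, 1, -7, -11, -∞, 0, -∞]
  [2, -19, -12, 0, -∞, 8, 0]
D(2):
  [0, -∞, -14, -2, -∞, 6, -∞]
  [-12, 0, -18, -10, -2, -6, -12]
  [7, 0, 0, 5, -2, 13, -12]
  [-13, -∞, -16, 0, 7, -4, -∞]
  [5, -∞, 2, 3, 0, 11, 5]
  [-11, 1, -7, -9, -1, 0, -11]
  [2, -19, -12, 0, -21, 8, 0]
Detection: at round 3, diagonal entry (5, 5) turns strictly positive.
Key observation: the cycle 5->2->0->5 has total weight (-7) + 7 + 6, which is strictly positive.
Answer: DIVERGES — positive cycle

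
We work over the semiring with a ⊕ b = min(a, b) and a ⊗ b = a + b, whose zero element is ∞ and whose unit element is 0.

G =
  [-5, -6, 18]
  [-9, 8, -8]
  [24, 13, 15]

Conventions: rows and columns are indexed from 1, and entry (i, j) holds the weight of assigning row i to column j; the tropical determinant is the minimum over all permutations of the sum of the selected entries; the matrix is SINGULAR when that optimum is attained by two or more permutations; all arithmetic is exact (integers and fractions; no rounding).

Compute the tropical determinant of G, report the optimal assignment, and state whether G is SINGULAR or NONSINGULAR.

σ = (1, 2, 3): (-5) + 8 + 15 = 18
σ = (1, 3, 2): (-5) + (-8) + 13 = 0
σ = (2, 1, 3): (-6) + (-9) + 15 = 0
σ = (2, 3, 1): (-6) + (-8) + 24 = 10
σ = (3, 1, 2): 18 + (-9) + 13 = 22
σ = (3, 2, 1): 18 + 8 + 24 = 50
Optimal value attained by: σ = (1, 3, 2).
Answer: det⊕(G) = 0; verdict: SINGULAR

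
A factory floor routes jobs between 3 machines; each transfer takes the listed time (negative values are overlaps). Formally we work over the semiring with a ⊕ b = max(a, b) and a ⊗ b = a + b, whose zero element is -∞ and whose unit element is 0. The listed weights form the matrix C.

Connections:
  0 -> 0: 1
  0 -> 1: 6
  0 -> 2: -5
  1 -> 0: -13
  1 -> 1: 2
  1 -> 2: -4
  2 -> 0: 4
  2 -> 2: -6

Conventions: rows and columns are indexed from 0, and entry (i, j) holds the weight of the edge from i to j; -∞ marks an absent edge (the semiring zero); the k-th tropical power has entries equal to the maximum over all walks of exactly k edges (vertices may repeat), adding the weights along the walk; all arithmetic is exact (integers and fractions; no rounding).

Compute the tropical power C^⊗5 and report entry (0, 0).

C^⊗2:
  [2, 8, 2]
  [0, 4, -2]
  [5, 10, -1]
C^⊗3:
  [6, 10, 4]
  [2, 6, 0]
  [6, 12, 6]
C^⊗4:
  [8, 12, 6]
  [4, 8, 2]
  [10, 14, 8]
C^⊗5:
  [10, 14, 8]
  [6, 10, 4]
  [12, 16, 10]
Key observation: the optimum is the walk 0->1->1->1->2->0, with weight 6 + 2 + 2 + (-4) + 4 = 10.
Optimal value attained by: walk 0->1->1->1->2->0.
Answer: (C^⊗5)[0][0] = 10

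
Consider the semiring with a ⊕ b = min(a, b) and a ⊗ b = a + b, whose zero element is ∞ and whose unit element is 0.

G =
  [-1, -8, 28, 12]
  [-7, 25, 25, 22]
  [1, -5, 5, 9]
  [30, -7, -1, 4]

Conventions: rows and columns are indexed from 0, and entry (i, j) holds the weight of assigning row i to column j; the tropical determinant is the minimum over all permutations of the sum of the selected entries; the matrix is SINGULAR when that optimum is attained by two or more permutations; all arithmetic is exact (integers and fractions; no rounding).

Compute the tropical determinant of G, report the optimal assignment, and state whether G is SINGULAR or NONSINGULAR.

σ = (0, 1, 2, 3): (-1) + 25 + 5 + 4 = 33
σ = (0, 1, 3, 2): (-1) + 25 + 9 + (-1) = 32
σ = (0, 2, 1, 3): (-1) + 25 + (-5) + 4 = 23
σ = (0, 2, 3, 1): (-1) + 25 + 9 + (-7) = 26
σ = (0, 3, 1, 2): (-1) + 22 + (-5) + (-1) = 15
σ = (0, 3, 2, 1): (-1) + 22 + 5 + (-7) = 19
σ = (1, 0, 2, 3): (-8) + (-7) + 5 + 4 = -6
σ = (1, 0, 3, 2): (-8) + (-7) + 9 + (-1) = -7
σ = (1, 2, 0, 3): (-8) + 25 + 1 + 4 = 22
σ = (1, 2, 3, 0): (-8) + 25 + 9 + 30 = 56
σ = (1, 3, 0, 2): (-8) + 22 + 1 + (-1) = 14
σ = (1, 3, 2, 0): (-8) + 22 + 5 + 30 = 49
σ = (2, 0, 1, 3): 28 + (-7) + (-5) + 4 = 20
σ = (2, 0, 3, 1): 28 + (-7) + 9 + (-7) = 23
σ = (2, 1, 0, 3): 28 + 25 + 1 + 4 = 58
σ = (2, 1, 3, 0): 28 + 25 + 9 + 30 = 92
σ = (2, 3, 0, 1): 28 + 22 + 1 + (-7) = 44
σ = (2, 3, 1, 0): 28 + 22 + (-5) + 30 = 75
σ = (3, 0, 1, 2): 12 + (-7) + (-5) + (-1) = -1
σ = (3, 0, 2, 1): 12 + (-7) + 5 + (-7) = 3
σ = (3, 1, 0, 2): 12 + 25 + 1 + (-1) = 37
σ = (3, 1, 2, 0): 12 + 25 + 5 + 30 = 72
σ = (3, 2, 0, 1): 12 + 25 + 1 + (-7) = 31
σ = (3, 2, 1, 0): 12 + 25 + (-5) + 30 = 62
Optimal value attained by: σ = (1, 0, 3, 2).
Answer: det⊕(G) = -7; verdict: NONSINGULAR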